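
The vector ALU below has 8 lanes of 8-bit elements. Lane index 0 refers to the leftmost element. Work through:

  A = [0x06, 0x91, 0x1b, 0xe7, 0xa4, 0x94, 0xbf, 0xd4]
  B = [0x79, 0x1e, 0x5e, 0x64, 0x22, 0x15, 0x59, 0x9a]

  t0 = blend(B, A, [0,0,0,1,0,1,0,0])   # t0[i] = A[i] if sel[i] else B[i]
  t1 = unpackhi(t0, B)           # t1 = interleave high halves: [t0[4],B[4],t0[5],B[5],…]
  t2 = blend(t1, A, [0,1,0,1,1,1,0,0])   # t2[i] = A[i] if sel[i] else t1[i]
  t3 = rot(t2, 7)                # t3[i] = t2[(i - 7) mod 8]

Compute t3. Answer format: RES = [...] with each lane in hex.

  t0: 79 1e 5e e7 22 94 59 9a
  t1: 22 22 94 15 59 59 9a 9a
  t2: 22 91 94 e7 a4 94 9a 9a
  t3: 91 94 e7 a4 94 9a 9a 22

RES = [0x91, 0x94, 0xe7, 0xa4, 0x94, 0x9a, 0x9a, 0x22]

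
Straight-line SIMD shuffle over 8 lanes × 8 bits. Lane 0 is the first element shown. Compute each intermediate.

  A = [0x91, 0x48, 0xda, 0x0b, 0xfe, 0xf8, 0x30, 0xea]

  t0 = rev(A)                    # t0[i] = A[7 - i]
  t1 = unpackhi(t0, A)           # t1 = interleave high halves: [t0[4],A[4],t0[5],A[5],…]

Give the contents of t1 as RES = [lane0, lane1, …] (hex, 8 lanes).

RES = [ 0x0b  0xfe  0xda  0xf8  0x48  0x30  0x91  0xea ]

  t0: ea 30 f8 fe 0b da 48 91
  t1: 0b fe da f8 48 30 91 ea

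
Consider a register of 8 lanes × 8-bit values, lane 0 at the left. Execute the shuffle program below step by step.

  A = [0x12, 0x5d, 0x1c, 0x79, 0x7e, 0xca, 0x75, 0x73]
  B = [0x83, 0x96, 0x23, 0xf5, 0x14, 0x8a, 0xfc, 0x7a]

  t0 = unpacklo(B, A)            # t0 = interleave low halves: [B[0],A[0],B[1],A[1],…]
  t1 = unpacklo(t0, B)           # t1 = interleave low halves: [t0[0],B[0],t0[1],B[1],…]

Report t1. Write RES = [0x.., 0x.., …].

RES = [0x83, 0x83, 0x12, 0x96, 0x96, 0x23, 0x5d, 0xf5]

→ t0 |83|12|96|5d|23|1c|f5|79|
→ t1 |83|83|12|96|96|23|5d|f5|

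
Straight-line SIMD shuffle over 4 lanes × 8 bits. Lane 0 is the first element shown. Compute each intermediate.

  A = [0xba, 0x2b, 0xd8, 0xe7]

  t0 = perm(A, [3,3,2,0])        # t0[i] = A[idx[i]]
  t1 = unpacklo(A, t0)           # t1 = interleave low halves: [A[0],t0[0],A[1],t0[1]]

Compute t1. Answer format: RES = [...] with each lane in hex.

→ t0 |e7|e7|d8|ba|
→ t1 |ba|e7|2b|e7|

RES = [0xba, 0xe7, 0x2b, 0xe7]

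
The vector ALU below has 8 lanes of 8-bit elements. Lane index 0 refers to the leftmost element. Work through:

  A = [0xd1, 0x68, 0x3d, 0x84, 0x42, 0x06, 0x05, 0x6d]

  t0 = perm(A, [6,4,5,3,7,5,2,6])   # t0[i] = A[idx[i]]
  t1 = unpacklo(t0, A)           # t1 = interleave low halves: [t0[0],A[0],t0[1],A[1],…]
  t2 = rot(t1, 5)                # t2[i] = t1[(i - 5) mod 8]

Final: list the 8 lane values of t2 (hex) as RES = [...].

→ t0 |05|42|06|84|6d|06|3d|05|
→ t1 |05|d1|42|68|06|3d|84|84|
→ t2 |68|06|3d|84|84|05|d1|42|

RES = [ 0x68  0x06  0x3d  0x84  0x84  0x05  0xd1  0x42 ]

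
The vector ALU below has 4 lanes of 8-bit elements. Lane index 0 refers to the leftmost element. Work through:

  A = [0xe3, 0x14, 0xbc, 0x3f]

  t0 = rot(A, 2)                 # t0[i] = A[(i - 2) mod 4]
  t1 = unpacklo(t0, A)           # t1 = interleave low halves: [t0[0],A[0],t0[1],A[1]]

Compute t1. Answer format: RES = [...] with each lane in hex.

  t0: bc 3f e3 14
  t1: bc e3 3f 14

RES = [ 0xbc  0xe3  0x3f  0x14 ]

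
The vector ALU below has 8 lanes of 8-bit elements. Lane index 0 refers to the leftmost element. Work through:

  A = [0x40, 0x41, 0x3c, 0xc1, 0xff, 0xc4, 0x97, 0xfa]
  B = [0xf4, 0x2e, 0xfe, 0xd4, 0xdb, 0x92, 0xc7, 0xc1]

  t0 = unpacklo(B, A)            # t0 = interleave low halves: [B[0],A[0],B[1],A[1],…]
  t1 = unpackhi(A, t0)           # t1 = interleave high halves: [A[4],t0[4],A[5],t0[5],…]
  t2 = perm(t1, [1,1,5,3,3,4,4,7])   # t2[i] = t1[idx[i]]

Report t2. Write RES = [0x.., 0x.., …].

RES = [ 0xfe  0xfe  0xd4  0x3c  0x3c  0x97  0x97  0xc1 ]

t0 = [0xf4, 0x40, 0x2e, 0x41, 0xfe, 0x3c, 0xd4, 0xc1]
t1 = [0xff, 0xfe, 0xc4, 0x3c, 0x97, 0xd4, 0xfa, 0xc1]
t2 = [0xfe, 0xfe, 0xd4, 0x3c, 0x3c, 0x97, 0x97, 0xc1]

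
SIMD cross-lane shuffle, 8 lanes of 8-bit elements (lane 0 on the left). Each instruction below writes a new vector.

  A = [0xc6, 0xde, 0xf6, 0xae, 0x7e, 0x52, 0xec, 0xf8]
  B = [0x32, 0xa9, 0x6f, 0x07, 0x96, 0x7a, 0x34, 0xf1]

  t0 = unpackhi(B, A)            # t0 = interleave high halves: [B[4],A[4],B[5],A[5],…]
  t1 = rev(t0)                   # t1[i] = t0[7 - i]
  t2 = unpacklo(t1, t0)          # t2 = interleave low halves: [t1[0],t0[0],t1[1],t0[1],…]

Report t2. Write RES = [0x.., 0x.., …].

t0 = [0x96, 0x7e, 0x7a, 0x52, 0x34, 0xec, 0xf1, 0xf8]
t1 = [0xf8, 0xf1, 0xec, 0x34, 0x52, 0x7a, 0x7e, 0x96]
t2 = [0xf8, 0x96, 0xf1, 0x7e, 0xec, 0x7a, 0x34, 0x52]

RES = [ 0xf8  0x96  0xf1  0x7e  0xec  0x7a  0x34  0x52 ]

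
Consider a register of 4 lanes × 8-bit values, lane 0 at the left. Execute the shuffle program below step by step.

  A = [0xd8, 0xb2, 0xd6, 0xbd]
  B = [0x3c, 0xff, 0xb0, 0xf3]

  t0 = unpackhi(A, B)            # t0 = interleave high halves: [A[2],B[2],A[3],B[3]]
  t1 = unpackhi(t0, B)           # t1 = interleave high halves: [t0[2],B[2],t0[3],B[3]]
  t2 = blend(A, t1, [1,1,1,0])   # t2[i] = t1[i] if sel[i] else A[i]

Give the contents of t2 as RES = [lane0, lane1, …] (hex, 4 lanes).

RES = [ 0xbd  0xb0  0xf3  0xbd ]

  t0: d6 b0 bd f3
  t1: bd b0 f3 f3
  t2: bd b0 f3 bd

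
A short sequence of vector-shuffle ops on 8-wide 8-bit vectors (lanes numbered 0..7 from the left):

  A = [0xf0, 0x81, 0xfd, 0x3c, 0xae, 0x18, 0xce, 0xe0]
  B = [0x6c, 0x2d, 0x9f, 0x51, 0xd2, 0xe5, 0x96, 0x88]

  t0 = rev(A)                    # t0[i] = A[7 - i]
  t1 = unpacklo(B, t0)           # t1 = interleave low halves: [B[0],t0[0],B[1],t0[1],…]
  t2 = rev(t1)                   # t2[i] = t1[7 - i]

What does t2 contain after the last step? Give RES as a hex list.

  t0: e0 ce 18 ae 3c fd 81 f0
  t1: 6c e0 2d ce 9f 18 51 ae
  t2: ae 51 18 9f ce 2d e0 6c

RES = [0xae, 0x51, 0x18, 0x9f, 0xce, 0x2d, 0xe0, 0x6c]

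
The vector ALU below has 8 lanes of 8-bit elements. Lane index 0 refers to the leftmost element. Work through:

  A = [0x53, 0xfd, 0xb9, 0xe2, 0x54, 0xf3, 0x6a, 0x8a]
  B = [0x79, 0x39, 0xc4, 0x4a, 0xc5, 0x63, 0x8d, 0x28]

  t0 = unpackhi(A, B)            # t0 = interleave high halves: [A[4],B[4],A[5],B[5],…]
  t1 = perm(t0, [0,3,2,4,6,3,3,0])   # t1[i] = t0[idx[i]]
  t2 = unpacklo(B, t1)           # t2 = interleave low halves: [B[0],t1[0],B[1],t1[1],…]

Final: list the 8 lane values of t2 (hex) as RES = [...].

RES = [ 0x79  0x54  0x39  0x63  0xc4  0xf3  0x4a  0x6a ]

  t0: 54 c5 f3 63 6a 8d 8a 28
  t1: 54 63 f3 6a 8a 63 63 54
  t2: 79 54 39 63 c4 f3 4a 6a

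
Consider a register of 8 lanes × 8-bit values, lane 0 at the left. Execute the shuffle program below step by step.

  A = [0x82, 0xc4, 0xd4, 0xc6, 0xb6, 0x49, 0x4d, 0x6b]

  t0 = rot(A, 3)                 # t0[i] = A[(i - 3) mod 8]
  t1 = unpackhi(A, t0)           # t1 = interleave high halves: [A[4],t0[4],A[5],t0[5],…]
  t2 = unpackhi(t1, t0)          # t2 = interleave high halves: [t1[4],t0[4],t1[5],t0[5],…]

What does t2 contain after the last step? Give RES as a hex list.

→ t0 |49|4d|6b|82|c4|d4|c6|b6|
→ t1 |b6|c4|49|d4|4d|c6|6b|b6|
→ t2 |4d|c4|c6|d4|6b|c6|b6|b6|

RES = [ 0x4d  0xc4  0xc6  0xd4  0x6b  0xc6  0xb6  0xb6 ]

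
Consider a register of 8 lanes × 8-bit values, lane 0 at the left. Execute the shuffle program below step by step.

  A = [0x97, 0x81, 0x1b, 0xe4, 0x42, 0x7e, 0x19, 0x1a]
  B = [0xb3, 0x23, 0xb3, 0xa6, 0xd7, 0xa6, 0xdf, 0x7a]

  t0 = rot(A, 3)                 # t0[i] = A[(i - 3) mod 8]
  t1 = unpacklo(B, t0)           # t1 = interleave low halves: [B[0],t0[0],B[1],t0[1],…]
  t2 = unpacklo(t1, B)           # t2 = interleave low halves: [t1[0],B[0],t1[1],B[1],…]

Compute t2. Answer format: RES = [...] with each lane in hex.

  t0: 7e 19 1a 97 81 1b e4 42
  t1: b3 7e 23 19 b3 1a a6 97
  t2: b3 b3 7e 23 23 b3 19 a6

RES = [0xb3, 0xb3, 0x7e, 0x23, 0x23, 0xb3, 0x19, 0xa6]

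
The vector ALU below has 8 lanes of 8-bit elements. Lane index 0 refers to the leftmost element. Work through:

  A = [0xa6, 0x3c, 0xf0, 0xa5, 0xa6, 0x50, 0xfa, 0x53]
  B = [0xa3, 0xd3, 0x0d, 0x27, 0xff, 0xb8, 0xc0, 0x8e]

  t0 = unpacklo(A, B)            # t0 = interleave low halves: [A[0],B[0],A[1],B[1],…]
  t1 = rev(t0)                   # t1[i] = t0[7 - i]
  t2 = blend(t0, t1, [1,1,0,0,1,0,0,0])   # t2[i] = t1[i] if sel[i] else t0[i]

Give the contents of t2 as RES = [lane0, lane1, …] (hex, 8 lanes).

  t0: a6 a3 3c d3 f0 0d a5 27
  t1: 27 a5 0d f0 d3 3c a3 a6
  t2: 27 a5 3c d3 d3 0d a5 27

RES = [ 0x27  0xa5  0x3c  0xd3  0xd3  0x0d  0xa5  0x27 ]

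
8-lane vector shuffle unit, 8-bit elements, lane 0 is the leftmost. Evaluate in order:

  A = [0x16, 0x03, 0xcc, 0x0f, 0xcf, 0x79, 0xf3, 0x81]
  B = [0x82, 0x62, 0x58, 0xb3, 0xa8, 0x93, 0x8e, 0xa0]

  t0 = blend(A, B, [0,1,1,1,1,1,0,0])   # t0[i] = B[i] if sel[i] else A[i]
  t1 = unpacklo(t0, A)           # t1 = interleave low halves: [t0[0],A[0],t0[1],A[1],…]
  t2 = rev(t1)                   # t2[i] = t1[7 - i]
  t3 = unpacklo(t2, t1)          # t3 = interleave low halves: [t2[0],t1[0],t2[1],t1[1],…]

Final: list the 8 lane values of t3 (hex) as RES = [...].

t0 = [0x16, 0x62, 0x58, 0xb3, 0xa8, 0x93, 0xf3, 0x81]
t1 = [0x16, 0x16, 0x62, 0x03, 0x58, 0xcc, 0xb3, 0x0f]
t2 = [0x0f, 0xb3, 0xcc, 0x58, 0x03, 0x62, 0x16, 0x16]
t3 = [0x0f, 0x16, 0xb3, 0x16, 0xcc, 0x62, 0x58, 0x03]

RES = [0x0f, 0x16, 0xb3, 0x16, 0xcc, 0x62, 0x58, 0x03]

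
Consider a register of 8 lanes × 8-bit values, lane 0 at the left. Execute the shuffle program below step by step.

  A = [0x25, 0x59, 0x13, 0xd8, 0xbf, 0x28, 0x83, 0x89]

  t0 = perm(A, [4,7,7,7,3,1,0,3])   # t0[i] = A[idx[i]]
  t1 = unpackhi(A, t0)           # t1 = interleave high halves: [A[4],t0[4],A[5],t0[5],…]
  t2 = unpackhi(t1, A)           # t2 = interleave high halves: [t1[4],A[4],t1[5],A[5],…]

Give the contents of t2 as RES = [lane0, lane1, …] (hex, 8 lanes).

RES = [ 0x83  0xbf  0x25  0x28  0x89  0x83  0xd8  0x89 ]

t0 = [0xbf, 0x89, 0x89, 0x89, 0xd8, 0x59, 0x25, 0xd8]
t1 = [0xbf, 0xd8, 0x28, 0x59, 0x83, 0x25, 0x89, 0xd8]
t2 = [0x83, 0xbf, 0x25, 0x28, 0x89, 0x83, 0xd8, 0x89]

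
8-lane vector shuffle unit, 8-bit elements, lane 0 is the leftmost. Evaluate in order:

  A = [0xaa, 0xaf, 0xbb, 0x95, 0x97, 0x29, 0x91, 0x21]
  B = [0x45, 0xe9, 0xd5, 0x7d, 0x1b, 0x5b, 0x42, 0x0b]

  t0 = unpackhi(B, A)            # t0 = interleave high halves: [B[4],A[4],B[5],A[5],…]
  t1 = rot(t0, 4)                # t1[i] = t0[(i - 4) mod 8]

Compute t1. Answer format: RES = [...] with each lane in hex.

RES = [0x42, 0x91, 0x0b, 0x21, 0x1b, 0x97, 0x5b, 0x29]

t0 = [0x1b, 0x97, 0x5b, 0x29, 0x42, 0x91, 0x0b, 0x21]
t1 = [0x42, 0x91, 0x0b, 0x21, 0x1b, 0x97, 0x5b, 0x29]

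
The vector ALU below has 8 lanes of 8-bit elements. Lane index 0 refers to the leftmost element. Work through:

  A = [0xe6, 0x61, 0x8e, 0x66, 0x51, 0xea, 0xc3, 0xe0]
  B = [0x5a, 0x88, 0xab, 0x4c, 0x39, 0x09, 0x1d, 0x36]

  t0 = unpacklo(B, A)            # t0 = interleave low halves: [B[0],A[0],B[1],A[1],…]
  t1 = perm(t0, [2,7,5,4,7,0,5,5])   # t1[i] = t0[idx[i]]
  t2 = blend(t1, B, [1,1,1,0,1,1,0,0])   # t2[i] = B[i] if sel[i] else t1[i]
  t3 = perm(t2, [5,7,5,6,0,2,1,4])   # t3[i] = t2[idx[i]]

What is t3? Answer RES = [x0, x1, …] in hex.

RES = [ 0x09  0x8e  0x09  0x8e  0x5a  0xab  0x88  0x39 ]

→ t0 |5a|e6|88|61|ab|8e|4c|66|
→ t1 |88|66|8e|ab|66|5a|8e|8e|
→ t2 |5a|88|ab|ab|39|09|8e|8e|
→ t3 |09|8e|09|8e|5a|ab|88|39|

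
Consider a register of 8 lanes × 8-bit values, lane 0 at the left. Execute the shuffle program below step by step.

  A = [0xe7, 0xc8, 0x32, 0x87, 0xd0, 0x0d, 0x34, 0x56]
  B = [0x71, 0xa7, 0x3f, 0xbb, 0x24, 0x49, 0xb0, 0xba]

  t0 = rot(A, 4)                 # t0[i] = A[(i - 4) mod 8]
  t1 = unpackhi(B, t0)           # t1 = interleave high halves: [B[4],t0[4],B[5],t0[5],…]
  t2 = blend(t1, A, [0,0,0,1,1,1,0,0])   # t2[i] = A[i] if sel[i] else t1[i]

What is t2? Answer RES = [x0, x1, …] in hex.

RES = [ 0x24  0xe7  0x49  0x87  0xd0  0x0d  0xba  0x87 ]

→ t0 |d0|0d|34|56|e7|c8|32|87|
→ t1 |24|e7|49|c8|b0|32|ba|87|
→ t2 |24|e7|49|87|d0|0d|ba|87|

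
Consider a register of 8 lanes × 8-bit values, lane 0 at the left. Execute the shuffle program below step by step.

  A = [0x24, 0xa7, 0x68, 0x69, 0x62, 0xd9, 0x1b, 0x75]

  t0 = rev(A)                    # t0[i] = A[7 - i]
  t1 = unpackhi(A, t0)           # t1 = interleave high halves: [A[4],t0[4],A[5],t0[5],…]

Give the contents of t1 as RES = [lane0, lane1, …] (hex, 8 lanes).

  t0: 75 1b d9 62 69 68 a7 24
  t1: 62 69 d9 68 1b a7 75 24

RES = [0x62, 0x69, 0xd9, 0x68, 0x1b, 0xa7, 0x75, 0x24]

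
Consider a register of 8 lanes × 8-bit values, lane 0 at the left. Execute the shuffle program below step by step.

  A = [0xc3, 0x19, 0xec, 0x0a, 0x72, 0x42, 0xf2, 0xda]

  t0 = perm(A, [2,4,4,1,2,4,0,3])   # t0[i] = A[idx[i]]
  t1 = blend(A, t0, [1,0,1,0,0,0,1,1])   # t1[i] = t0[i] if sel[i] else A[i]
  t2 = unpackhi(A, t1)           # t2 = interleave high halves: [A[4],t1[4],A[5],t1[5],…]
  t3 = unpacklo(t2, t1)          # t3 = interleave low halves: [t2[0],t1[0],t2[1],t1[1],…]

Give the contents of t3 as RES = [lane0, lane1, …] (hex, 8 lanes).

RES = [ 0x72  0xec  0x72  0x19  0x42  0x72  0x42  0x0a ]

t0 = [0xec, 0x72, 0x72, 0x19, 0xec, 0x72, 0xc3, 0x0a]
t1 = [0xec, 0x19, 0x72, 0x0a, 0x72, 0x42, 0xc3, 0x0a]
t2 = [0x72, 0x72, 0x42, 0x42, 0xf2, 0xc3, 0xda, 0x0a]
t3 = [0x72, 0xec, 0x72, 0x19, 0x42, 0x72, 0x42, 0x0a]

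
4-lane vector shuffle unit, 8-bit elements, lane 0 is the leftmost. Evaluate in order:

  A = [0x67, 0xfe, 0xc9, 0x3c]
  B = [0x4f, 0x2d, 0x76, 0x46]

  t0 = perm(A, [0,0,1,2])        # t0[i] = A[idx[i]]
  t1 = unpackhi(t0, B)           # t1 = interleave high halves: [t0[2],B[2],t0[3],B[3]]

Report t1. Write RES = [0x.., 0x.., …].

RES = [0xfe, 0x76, 0xc9, 0x46]

→ t0 |67|67|fe|c9|
→ t1 |fe|76|c9|46|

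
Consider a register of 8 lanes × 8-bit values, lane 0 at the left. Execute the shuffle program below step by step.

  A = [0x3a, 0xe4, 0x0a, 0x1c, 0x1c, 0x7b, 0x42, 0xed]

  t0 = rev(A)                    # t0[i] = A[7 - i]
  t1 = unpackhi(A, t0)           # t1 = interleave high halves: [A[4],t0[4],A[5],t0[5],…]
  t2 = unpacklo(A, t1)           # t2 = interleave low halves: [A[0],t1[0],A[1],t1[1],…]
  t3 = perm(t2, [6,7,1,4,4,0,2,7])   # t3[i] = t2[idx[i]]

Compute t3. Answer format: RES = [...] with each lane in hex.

  t0: ed 42 7b 1c 1c 0a e4 3a
  t1: 1c 1c 7b 0a 42 e4 ed 3a
  t2: 3a 1c e4 1c 0a 7b 1c 0a
  t3: 1c 0a 1c 0a 0a 3a e4 0a

RES = [ 0x1c  0x0a  0x1c  0x0a  0x0a  0x3a  0xe4  0x0a ]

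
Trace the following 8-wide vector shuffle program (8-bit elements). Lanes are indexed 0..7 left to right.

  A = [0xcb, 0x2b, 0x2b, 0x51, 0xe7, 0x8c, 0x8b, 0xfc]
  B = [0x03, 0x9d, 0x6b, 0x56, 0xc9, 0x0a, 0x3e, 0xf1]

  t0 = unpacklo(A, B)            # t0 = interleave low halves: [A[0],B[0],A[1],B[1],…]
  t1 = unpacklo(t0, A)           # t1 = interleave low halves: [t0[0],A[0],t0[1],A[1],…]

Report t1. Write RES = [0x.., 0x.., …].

t0 = [0xcb, 0x03, 0x2b, 0x9d, 0x2b, 0x6b, 0x51, 0x56]
t1 = [0xcb, 0xcb, 0x03, 0x2b, 0x2b, 0x2b, 0x9d, 0x51]

RES = [0xcb, 0xcb, 0x03, 0x2b, 0x2b, 0x2b, 0x9d, 0x51]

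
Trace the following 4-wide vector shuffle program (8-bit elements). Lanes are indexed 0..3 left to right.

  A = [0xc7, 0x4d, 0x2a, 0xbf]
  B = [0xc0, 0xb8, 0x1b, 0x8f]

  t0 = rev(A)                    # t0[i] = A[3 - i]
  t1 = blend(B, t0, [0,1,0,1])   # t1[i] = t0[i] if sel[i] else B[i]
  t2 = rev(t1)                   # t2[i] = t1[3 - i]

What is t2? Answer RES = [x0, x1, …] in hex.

RES = [0xc7, 0x1b, 0x2a, 0xc0]

→ t0 |bf|2a|4d|c7|
→ t1 |c0|2a|1b|c7|
→ t2 |c7|1b|2a|c0|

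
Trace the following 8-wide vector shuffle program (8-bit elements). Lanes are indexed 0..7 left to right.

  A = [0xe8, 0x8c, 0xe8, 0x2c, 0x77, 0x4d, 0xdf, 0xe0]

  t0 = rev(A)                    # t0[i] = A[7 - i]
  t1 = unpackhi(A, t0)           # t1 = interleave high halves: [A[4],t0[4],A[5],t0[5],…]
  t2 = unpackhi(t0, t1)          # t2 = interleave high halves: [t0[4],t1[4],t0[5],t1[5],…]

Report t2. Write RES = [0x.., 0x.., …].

  t0: e0 df 4d 77 2c e8 8c e8
  t1: 77 2c 4d e8 df 8c e0 e8
  t2: 2c df e8 8c 8c e0 e8 e8

RES = [0x2c, 0xdf, 0xe8, 0x8c, 0x8c, 0xe0, 0xe8, 0xe8]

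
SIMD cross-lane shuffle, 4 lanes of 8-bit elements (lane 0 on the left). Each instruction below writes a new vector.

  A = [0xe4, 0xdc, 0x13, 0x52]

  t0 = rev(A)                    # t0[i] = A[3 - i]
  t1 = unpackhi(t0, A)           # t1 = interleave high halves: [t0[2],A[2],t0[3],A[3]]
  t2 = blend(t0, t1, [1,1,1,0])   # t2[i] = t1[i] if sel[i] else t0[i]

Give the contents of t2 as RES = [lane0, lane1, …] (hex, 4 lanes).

RES = [ 0xdc  0x13  0xe4  0xe4 ]

t0 = [0x52, 0x13, 0xdc, 0xe4]
t1 = [0xdc, 0x13, 0xe4, 0x52]
t2 = [0xdc, 0x13, 0xe4, 0xe4]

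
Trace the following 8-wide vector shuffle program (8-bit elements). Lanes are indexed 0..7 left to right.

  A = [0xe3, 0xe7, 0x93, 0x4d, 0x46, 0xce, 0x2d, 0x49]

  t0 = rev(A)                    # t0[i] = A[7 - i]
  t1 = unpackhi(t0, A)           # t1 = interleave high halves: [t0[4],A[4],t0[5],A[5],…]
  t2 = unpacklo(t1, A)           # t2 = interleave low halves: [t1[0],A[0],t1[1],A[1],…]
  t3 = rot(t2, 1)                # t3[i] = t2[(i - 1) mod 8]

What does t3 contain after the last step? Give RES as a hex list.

  t0: 49 2d ce 46 4d 93 e7 e3
  t1: 4d 46 93 ce e7 2d e3 49
  t2: 4d e3 46 e7 93 93 ce 4d
  t3: 4d 4d e3 46 e7 93 93 ce

RES = [0x4d, 0x4d, 0xe3, 0x46, 0xe7, 0x93, 0x93, 0xce]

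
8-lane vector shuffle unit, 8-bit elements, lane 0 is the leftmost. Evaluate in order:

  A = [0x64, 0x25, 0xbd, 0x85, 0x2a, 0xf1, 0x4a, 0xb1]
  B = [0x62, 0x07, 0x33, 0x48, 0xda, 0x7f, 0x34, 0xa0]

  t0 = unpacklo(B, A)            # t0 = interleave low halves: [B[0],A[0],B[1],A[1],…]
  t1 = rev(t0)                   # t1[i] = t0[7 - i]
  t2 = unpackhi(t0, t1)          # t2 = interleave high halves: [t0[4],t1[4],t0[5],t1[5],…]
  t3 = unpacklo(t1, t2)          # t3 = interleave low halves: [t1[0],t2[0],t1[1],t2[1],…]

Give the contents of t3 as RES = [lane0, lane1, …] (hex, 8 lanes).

RES = [0x85, 0x33, 0x48, 0x25, 0xbd, 0xbd, 0x33, 0x07]

  t0: 62 64 07 25 33 bd 48 85
  t1: 85 48 bd 33 25 07 64 62
  t2: 33 25 bd 07 48 64 85 62
  t3: 85 33 48 25 bd bd 33 07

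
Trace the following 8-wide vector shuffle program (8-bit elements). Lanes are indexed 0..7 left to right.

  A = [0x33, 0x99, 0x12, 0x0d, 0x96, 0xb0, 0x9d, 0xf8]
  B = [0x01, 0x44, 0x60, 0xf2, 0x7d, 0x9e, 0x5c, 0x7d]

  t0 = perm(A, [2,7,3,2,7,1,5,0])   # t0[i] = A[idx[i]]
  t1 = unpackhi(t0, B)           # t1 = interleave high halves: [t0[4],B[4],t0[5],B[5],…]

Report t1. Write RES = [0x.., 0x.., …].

t0 = [0x12, 0xf8, 0x0d, 0x12, 0xf8, 0x99, 0xb0, 0x33]
t1 = [0xf8, 0x7d, 0x99, 0x9e, 0xb0, 0x5c, 0x33, 0x7d]

RES = [ 0xf8  0x7d  0x99  0x9e  0xb0  0x5c  0x33  0x7d ]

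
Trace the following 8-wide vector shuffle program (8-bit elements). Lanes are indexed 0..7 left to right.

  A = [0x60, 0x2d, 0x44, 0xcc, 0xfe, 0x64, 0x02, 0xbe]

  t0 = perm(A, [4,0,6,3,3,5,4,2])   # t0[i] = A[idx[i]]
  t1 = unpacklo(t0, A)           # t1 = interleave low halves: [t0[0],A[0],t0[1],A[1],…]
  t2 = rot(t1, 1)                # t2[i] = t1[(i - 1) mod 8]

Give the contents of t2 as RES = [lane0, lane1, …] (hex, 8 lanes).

RES = [ 0xcc  0xfe  0x60  0x60  0x2d  0x02  0x44  0xcc ]

t0 = [0xfe, 0x60, 0x02, 0xcc, 0xcc, 0x64, 0xfe, 0x44]
t1 = [0xfe, 0x60, 0x60, 0x2d, 0x02, 0x44, 0xcc, 0xcc]
t2 = [0xcc, 0xfe, 0x60, 0x60, 0x2d, 0x02, 0x44, 0xcc]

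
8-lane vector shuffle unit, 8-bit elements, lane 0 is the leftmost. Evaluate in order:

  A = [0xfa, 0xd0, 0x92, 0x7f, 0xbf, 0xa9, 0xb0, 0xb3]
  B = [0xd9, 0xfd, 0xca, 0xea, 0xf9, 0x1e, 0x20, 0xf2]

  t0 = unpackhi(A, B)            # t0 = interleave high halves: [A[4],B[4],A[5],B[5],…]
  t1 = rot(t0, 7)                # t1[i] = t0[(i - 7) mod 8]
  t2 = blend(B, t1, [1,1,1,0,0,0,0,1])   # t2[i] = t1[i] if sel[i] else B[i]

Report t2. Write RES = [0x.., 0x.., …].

RES = [ 0xf9  0xa9  0x1e  0xea  0xf9  0x1e  0x20  0xbf ]

→ t0 |bf|f9|a9|1e|b0|20|b3|f2|
→ t1 |f9|a9|1e|b0|20|b3|f2|bf|
→ t2 |f9|a9|1e|ea|f9|1e|20|bf|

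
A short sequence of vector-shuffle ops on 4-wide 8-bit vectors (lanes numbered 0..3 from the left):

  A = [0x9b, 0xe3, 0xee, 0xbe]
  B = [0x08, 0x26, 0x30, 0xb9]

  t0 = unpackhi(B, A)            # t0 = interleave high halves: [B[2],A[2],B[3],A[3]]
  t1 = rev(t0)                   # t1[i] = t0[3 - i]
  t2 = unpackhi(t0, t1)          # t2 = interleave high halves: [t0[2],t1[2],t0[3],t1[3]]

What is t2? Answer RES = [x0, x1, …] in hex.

t0 = [0x30, 0xee, 0xb9, 0xbe]
t1 = [0xbe, 0xb9, 0xee, 0x30]
t2 = [0xb9, 0xee, 0xbe, 0x30]

RES = [0xb9, 0xee, 0xbe, 0x30]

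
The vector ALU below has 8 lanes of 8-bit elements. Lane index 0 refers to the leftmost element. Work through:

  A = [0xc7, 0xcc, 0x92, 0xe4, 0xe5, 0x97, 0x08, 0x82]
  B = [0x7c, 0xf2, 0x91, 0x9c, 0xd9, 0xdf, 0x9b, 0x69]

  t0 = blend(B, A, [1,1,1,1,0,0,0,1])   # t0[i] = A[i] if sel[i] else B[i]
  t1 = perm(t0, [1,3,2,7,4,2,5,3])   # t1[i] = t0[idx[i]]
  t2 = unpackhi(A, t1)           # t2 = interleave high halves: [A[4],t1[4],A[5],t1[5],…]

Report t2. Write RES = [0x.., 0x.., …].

→ t0 |c7|cc|92|e4|d9|df|9b|82|
→ t1 |cc|e4|92|82|d9|92|df|e4|
→ t2 |e5|d9|97|92|08|df|82|e4|

RES = [0xe5, 0xd9, 0x97, 0x92, 0x08, 0xdf, 0x82, 0xe4]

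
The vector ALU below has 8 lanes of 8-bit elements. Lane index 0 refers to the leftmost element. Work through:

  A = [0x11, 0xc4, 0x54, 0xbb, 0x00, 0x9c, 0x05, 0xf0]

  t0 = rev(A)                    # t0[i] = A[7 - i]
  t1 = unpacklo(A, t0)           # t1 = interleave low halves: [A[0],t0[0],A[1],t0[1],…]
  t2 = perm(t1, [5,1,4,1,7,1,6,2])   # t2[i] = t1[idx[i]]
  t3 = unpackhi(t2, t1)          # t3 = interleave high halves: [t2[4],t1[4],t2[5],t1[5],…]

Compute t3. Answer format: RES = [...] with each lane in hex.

RES = [ 0x00  0x54  0xf0  0x9c  0xbb  0xbb  0xc4  0x00 ]

  t0: f0 05 9c 00 bb 54 c4 11
  t1: 11 f0 c4 05 54 9c bb 00
  t2: 9c f0 54 f0 00 f0 bb c4
  t3: 00 54 f0 9c bb bb c4 00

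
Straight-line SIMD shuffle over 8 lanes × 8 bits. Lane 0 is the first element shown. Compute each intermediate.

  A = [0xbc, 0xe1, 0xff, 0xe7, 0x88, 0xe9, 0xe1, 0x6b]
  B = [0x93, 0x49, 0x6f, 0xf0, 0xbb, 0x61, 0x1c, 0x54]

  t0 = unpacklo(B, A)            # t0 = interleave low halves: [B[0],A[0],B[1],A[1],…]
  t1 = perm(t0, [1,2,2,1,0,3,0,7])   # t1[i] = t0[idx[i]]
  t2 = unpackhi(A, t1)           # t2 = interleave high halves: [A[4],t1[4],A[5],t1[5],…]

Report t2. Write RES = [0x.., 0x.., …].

RES = [ 0x88  0x93  0xe9  0xe1  0xe1  0x93  0x6b  0xe7 ]

→ t0 |93|bc|49|e1|6f|ff|f0|e7|
→ t1 |bc|49|49|bc|93|e1|93|e7|
→ t2 |88|93|e9|e1|e1|93|6b|e7|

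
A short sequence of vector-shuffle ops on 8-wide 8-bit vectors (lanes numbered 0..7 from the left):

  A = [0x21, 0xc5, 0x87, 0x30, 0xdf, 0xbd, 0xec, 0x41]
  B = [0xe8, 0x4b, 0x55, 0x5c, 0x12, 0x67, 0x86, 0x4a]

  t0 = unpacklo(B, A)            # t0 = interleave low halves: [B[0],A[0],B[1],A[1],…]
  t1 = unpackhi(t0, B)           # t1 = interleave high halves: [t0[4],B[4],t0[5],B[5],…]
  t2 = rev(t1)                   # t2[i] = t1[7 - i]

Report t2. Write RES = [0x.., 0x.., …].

RES = [ 0x4a  0x30  0x86  0x5c  0x67  0x87  0x12  0x55 ]

→ t0 |e8|21|4b|c5|55|87|5c|30|
→ t1 |55|12|87|67|5c|86|30|4a|
→ t2 |4a|30|86|5c|67|87|12|55|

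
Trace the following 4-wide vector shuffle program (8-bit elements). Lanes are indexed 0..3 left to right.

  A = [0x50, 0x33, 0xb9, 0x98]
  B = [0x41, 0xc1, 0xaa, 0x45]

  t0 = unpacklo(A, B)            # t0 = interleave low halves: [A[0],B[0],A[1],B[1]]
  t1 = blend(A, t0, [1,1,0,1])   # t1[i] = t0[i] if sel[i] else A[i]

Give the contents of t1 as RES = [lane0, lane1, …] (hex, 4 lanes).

RES = [0x50, 0x41, 0xb9, 0xc1]

→ t0 |50|41|33|c1|
→ t1 |50|41|b9|c1|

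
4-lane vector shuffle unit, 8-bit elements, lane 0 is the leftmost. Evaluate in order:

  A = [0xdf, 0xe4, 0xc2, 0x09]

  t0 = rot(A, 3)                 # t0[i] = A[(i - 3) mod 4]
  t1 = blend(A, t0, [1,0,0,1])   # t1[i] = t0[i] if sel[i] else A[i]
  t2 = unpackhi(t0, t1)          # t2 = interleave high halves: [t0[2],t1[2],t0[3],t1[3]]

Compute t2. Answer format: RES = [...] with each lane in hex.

t0 = [0xe4, 0xc2, 0x09, 0xdf]
t1 = [0xe4, 0xe4, 0xc2, 0xdf]
t2 = [0x09, 0xc2, 0xdf, 0xdf]

RES = [ 0x09  0xc2  0xdf  0xdf ]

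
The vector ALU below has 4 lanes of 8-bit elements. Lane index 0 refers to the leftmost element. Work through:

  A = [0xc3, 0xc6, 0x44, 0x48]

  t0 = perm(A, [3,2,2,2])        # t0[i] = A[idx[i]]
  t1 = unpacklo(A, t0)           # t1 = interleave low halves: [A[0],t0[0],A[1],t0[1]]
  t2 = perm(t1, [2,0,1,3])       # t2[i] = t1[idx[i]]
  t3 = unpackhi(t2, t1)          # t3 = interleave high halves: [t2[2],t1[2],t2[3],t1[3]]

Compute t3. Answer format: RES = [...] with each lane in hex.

t0 = [0x48, 0x44, 0x44, 0x44]
t1 = [0xc3, 0x48, 0xc6, 0x44]
t2 = [0xc6, 0xc3, 0x48, 0x44]
t3 = [0x48, 0xc6, 0x44, 0x44]

RES = [0x48, 0xc6, 0x44, 0x44]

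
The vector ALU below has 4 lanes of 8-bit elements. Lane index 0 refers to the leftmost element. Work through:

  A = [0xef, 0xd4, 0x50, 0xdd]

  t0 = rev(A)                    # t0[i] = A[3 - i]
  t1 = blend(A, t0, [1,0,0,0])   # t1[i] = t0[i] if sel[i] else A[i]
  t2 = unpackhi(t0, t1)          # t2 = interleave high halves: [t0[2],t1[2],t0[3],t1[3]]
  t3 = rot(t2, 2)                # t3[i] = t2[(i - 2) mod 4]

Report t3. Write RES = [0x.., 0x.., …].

→ t0 |dd|50|d4|ef|
→ t1 |dd|d4|50|dd|
→ t2 |d4|50|ef|dd|
→ t3 |ef|dd|d4|50|

RES = [0xef, 0xdd, 0xd4, 0x50]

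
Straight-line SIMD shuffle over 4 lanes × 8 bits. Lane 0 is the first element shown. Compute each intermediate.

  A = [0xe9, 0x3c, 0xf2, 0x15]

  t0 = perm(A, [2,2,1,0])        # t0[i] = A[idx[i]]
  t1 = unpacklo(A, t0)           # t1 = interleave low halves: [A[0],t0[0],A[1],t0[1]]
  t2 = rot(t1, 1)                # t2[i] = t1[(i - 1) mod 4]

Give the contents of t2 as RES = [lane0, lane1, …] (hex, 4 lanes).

→ t0 |f2|f2|3c|e9|
→ t1 |e9|f2|3c|f2|
→ t2 |f2|e9|f2|3c|

RES = [ 0xf2  0xe9  0xf2  0x3c ]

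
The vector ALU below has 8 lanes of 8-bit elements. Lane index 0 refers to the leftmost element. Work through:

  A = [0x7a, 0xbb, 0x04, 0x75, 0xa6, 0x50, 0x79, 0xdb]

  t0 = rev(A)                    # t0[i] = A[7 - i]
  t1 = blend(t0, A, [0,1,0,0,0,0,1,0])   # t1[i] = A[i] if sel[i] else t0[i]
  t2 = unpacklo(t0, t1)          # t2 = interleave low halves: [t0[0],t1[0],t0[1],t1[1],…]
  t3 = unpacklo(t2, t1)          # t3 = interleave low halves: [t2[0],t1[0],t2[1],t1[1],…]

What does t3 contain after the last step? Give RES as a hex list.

RES = [0xdb, 0xdb, 0xdb, 0xbb, 0x79, 0x50, 0xbb, 0xa6]

t0 = [0xdb, 0x79, 0x50, 0xa6, 0x75, 0x04, 0xbb, 0x7a]
t1 = [0xdb, 0xbb, 0x50, 0xa6, 0x75, 0x04, 0x79, 0x7a]
t2 = [0xdb, 0xdb, 0x79, 0xbb, 0x50, 0x50, 0xa6, 0xa6]
t3 = [0xdb, 0xdb, 0xdb, 0xbb, 0x79, 0x50, 0xbb, 0xa6]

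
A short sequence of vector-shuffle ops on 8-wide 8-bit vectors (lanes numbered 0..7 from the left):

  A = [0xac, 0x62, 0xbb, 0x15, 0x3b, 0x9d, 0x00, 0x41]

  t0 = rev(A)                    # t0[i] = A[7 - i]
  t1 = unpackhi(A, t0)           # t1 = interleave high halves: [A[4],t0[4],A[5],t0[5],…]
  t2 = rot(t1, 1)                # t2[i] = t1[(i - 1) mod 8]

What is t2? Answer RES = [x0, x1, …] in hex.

RES = [0xac, 0x3b, 0x15, 0x9d, 0xbb, 0x00, 0x62, 0x41]

  t0: 41 00 9d 3b 15 bb 62 ac
  t1: 3b 15 9d bb 00 62 41 ac
  t2: ac 3b 15 9d bb 00 62 41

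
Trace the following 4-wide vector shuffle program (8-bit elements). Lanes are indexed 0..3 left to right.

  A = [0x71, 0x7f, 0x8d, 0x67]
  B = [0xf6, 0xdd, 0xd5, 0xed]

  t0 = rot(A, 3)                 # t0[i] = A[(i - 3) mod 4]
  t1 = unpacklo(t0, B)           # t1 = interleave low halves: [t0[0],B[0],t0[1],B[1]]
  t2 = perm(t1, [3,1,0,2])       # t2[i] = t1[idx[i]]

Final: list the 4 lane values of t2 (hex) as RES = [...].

RES = [ 0xdd  0xf6  0x7f  0x8d ]

  t0: 7f 8d 67 71
  t1: 7f f6 8d dd
  t2: dd f6 7f 8d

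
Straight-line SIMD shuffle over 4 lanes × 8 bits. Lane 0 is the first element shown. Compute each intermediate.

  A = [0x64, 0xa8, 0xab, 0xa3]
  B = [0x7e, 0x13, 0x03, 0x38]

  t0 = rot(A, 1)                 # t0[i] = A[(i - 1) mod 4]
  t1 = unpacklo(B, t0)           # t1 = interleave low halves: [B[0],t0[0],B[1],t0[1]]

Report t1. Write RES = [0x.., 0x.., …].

RES = [ 0x7e  0xa3  0x13  0x64 ]

  t0: a3 64 a8 ab
  t1: 7e a3 13 64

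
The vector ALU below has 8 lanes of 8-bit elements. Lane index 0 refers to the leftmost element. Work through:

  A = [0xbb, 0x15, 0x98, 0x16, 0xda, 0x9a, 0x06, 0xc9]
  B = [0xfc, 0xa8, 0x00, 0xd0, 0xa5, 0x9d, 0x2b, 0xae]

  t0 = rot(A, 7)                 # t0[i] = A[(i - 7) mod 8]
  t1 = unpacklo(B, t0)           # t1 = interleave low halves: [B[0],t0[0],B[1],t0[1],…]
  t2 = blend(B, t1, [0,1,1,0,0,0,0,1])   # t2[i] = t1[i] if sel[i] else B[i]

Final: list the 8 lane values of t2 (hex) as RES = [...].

→ t0 |15|98|16|da|9a|06|c9|bb|
→ t1 |fc|15|a8|98|00|16|d0|da|
→ t2 |fc|15|a8|d0|a5|9d|2b|da|

RES = [ 0xfc  0x15  0xa8  0xd0  0xa5  0x9d  0x2b  0xda ]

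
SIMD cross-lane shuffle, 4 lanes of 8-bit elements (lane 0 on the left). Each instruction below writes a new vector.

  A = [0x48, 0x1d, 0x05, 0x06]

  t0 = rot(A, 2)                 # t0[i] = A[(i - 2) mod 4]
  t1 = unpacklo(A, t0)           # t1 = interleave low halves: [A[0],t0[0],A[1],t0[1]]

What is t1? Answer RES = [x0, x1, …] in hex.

t0 = [0x05, 0x06, 0x48, 0x1d]
t1 = [0x48, 0x05, 0x1d, 0x06]

RES = [0x48, 0x05, 0x1d, 0x06]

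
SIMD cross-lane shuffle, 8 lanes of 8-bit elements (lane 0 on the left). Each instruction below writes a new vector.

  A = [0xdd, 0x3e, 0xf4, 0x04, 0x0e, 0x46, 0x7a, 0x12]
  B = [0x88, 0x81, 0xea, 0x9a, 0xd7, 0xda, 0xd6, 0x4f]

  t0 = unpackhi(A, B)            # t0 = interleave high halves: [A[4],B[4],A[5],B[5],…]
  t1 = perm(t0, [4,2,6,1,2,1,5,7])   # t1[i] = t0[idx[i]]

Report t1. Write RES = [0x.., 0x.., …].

RES = [ 0x7a  0x46  0x12  0xd7  0x46  0xd7  0xd6  0x4f ]

t0 = [0x0e, 0xd7, 0x46, 0xda, 0x7a, 0xd6, 0x12, 0x4f]
t1 = [0x7a, 0x46, 0x12, 0xd7, 0x46, 0xd7, 0xd6, 0x4f]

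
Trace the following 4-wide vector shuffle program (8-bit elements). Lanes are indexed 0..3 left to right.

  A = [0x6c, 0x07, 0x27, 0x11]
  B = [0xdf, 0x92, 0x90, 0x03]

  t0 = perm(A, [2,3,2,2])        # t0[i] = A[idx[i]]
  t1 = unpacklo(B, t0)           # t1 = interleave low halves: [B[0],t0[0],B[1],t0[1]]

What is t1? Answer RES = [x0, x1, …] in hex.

t0 = [0x27, 0x11, 0x27, 0x27]
t1 = [0xdf, 0x27, 0x92, 0x11]

RES = [ 0xdf  0x27  0x92  0x11 ]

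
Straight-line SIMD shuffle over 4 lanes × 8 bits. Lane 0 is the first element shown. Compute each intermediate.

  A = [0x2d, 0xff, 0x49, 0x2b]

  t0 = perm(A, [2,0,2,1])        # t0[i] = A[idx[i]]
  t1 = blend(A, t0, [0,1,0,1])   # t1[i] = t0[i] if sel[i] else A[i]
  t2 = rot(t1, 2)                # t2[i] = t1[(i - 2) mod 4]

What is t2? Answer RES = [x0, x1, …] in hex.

→ t0 |49|2d|49|ff|
→ t1 |2d|2d|49|ff|
→ t2 |49|ff|2d|2d|

RES = [0x49, 0xff, 0x2d, 0x2d]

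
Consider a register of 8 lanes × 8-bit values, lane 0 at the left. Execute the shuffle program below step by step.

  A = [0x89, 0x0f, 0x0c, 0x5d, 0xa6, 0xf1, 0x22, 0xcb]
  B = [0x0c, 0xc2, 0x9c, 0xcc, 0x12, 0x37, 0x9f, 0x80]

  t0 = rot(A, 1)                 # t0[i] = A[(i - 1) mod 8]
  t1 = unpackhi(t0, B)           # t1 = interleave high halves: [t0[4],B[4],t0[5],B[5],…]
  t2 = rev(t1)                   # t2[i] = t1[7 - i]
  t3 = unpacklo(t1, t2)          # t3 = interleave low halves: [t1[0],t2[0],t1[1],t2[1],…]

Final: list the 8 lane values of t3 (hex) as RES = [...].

→ t0 |cb|89|0f|0c|5d|a6|f1|22|
→ t1 |5d|12|a6|37|f1|9f|22|80|
→ t2 |80|22|9f|f1|37|a6|12|5d|
→ t3 |5d|80|12|22|a6|9f|37|f1|

RES = [0x5d, 0x80, 0x12, 0x22, 0xa6, 0x9f, 0x37, 0xf1]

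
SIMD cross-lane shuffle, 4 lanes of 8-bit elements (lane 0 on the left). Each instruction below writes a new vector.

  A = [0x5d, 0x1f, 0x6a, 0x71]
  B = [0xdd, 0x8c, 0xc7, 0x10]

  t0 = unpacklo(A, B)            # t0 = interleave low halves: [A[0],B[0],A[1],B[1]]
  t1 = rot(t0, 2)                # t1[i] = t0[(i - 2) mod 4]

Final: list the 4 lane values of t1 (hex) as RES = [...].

→ t0 |5d|dd|1f|8c|
→ t1 |1f|8c|5d|dd|

RES = [0x1f, 0x8c, 0x5d, 0xdd]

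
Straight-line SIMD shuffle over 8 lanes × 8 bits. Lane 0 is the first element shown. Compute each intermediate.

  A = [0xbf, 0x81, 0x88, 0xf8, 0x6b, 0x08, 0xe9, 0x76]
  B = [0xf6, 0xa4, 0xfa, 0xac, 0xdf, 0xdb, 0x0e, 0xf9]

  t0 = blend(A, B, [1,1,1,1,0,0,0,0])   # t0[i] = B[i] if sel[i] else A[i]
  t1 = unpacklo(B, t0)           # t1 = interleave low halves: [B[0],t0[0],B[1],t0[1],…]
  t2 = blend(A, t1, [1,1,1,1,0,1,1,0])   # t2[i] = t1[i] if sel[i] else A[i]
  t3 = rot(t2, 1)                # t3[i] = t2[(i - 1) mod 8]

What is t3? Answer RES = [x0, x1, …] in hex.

RES = [0x76, 0xf6, 0xf6, 0xa4, 0xa4, 0x6b, 0xfa, 0xac]

t0 = [0xf6, 0xa4, 0xfa, 0xac, 0x6b, 0x08, 0xe9, 0x76]
t1 = [0xf6, 0xf6, 0xa4, 0xa4, 0xfa, 0xfa, 0xac, 0xac]
t2 = [0xf6, 0xf6, 0xa4, 0xa4, 0x6b, 0xfa, 0xac, 0x76]
t3 = [0x76, 0xf6, 0xf6, 0xa4, 0xa4, 0x6b, 0xfa, 0xac]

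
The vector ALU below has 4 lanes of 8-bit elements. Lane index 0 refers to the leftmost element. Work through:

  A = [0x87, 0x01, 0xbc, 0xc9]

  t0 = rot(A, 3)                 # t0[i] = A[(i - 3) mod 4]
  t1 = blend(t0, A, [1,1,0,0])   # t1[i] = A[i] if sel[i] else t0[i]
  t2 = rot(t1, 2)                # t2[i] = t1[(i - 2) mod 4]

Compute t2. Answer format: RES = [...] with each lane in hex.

  t0: 01 bc c9 87
  t1: 87 01 c9 87
  t2: c9 87 87 01

RES = [0xc9, 0x87, 0x87, 0x01]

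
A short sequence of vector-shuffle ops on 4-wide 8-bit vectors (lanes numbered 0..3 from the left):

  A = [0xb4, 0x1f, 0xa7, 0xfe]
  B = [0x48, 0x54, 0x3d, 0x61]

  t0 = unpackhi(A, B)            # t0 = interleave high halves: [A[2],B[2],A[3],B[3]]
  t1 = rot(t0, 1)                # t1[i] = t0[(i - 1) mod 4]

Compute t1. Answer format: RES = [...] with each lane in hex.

t0 = [0xa7, 0x3d, 0xfe, 0x61]
t1 = [0x61, 0xa7, 0x3d, 0xfe]

RES = [ 0x61  0xa7  0x3d  0xfe ]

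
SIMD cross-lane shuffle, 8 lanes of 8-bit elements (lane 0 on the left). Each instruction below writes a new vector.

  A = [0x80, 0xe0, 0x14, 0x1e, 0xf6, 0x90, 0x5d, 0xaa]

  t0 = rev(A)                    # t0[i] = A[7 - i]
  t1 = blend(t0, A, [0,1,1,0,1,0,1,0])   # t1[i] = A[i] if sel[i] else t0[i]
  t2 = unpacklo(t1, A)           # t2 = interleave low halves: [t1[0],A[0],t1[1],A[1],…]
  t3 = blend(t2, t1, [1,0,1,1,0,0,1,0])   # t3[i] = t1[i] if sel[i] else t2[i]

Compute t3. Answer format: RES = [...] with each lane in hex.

→ t0 |aa|5d|90|f6|1e|14|e0|80|
→ t1 |aa|e0|14|f6|f6|14|5d|80|
→ t2 |aa|80|e0|e0|14|14|f6|1e|
→ t3 |aa|80|14|f6|14|14|5d|1e|

RES = [0xaa, 0x80, 0x14, 0xf6, 0x14, 0x14, 0x5d, 0x1e]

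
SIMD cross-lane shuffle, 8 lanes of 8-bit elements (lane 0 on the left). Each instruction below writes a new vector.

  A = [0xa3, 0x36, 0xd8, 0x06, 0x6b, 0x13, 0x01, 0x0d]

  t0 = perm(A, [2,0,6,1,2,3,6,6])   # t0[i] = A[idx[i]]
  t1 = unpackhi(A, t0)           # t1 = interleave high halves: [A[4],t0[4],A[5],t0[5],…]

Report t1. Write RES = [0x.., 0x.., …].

RES = [0x6b, 0xd8, 0x13, 0x06, 0x01, 0x01, 0x0d, 0x01]

t0 = [0xd8, 0xa3, 0x01, 0x36, 0xd8, 0x06, 0x01, 0x01]
t1 = [0x6b, 0xd8, 0x13, 0x06, 0x01, 0x01, 0x0d, 0x01]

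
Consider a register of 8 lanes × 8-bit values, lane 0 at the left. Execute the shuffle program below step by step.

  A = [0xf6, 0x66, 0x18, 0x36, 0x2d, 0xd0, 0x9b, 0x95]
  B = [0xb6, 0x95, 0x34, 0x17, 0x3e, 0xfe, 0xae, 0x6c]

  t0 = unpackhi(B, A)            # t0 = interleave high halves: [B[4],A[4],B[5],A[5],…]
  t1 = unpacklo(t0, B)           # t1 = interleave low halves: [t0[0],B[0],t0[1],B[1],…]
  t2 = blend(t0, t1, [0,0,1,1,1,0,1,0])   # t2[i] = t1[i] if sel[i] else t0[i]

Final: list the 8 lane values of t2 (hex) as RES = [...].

RES = [ 0x3e  0x2d  0x2d  0x95  0xfe  0x9b  0xd0  0x95 ]

→ t0 |3e|2d|fe|d0|ae|9b|6c|95|
→ t1 |3e|b6|2d|95|fe|34|d0|17|
→ t2 |3e|2d|2d|95|fe|9b|d0|95|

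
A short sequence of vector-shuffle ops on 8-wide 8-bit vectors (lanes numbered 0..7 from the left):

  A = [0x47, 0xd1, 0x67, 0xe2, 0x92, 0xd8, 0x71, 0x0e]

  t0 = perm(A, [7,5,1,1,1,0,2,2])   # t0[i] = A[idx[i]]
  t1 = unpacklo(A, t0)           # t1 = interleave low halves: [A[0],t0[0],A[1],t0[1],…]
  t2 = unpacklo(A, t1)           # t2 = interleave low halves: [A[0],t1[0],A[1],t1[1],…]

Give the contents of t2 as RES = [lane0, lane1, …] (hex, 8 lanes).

→ t0 |0e|d8|d1|d1|d1|47|67|67|
→ t1 |47|0e|d1|d8|67|d1|e2|d1|
→ t2 |47|47|d1|0e|67|d1|e2|d8|

RES = [0x47, 0x47, 0xd1, 0x0e, 0x67, 0xd1, 0xe2, 0xd8]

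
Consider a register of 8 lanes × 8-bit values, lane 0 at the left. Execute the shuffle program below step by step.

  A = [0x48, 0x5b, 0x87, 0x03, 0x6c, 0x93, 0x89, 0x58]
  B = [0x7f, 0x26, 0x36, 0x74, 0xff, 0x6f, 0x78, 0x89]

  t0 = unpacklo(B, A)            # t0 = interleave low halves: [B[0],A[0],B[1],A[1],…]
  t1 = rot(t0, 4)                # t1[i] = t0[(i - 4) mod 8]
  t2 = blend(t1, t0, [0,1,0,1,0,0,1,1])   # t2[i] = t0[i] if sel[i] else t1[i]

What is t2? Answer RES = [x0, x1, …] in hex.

RES = [ 0x36  0x48  0x74  0x5b  0x7f  0x48  0x74  0x03 ]

t0 = [0x7f, 0x48, 0x26, 0x5b, 0x36, 0x87, 0x74, 0x03]
t1 = [0x36, 0x87, 0x74, 0x03, 0x7f, 0x48, 0x26, 0x5b]
t2 = [0x36, 0x48, 0x74, 0x5b, 0x7f, 0x48, 0x74, 0x03]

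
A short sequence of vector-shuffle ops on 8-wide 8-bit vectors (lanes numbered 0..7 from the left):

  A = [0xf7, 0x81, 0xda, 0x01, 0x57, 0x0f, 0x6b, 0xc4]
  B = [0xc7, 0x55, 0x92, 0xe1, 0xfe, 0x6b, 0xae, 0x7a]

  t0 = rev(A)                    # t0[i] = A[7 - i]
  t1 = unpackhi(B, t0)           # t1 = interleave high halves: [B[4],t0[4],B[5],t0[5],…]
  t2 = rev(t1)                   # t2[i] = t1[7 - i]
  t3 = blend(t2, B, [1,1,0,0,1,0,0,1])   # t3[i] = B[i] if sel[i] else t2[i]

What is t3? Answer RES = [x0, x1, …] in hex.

t0 = [0xc4, 0x6b, 0x0f, 0x57, 0x01, 0xda, 0x81, 0xf7]
t1 = [0xfe, 0x01, 0x6b, 0xda, 0xae, 0x81, 0x7a, 0xf7]
t2 = [0xf7, 0x7a, 0x81, 0xae, 0xda, 0x6b, 0x01, 0xfe]
t3 = [0xc7, 0x55, 0x81, 0xae, 0xfe, 0x6b, 0x01, 0x7a]

RES = [0xc7, 0x55, 0x81, 0xae, 0xfe, 0x6b, 0x01, 0x7a]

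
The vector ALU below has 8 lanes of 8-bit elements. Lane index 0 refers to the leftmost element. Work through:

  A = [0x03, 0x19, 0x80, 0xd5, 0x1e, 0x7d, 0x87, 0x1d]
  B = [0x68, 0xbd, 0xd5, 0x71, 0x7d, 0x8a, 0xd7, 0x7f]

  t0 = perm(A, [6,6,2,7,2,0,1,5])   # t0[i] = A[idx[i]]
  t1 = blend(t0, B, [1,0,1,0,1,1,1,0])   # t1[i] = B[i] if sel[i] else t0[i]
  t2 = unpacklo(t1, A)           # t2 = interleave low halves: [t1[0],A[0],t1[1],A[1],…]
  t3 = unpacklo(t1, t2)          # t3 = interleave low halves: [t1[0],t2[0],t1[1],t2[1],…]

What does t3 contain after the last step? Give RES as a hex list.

RES = [0x68, 0x68, 0x87, 0x03, 0xd5, 0x87, 0x1d, 0x19]

→ t0 |87|87|80|1d|80|03|19|7d|
→ t1 |68|87|d5|1d|7d|8a|d7|7d|
→ t2 |68|03|87|19|d5|80|1d|d5|
→ t3 |68|68|87|03|d5|87|1d|19|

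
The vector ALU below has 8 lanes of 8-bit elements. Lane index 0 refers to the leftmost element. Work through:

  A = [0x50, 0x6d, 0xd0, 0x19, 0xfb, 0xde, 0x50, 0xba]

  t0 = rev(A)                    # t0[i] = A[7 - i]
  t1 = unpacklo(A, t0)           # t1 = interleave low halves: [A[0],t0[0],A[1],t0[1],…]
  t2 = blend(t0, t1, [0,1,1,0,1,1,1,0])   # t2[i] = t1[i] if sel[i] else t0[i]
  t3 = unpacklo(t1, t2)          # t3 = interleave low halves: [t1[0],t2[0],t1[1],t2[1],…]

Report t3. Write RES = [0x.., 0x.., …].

RES = [ 0x50  0xba  0xba  0xba  0x6d  0x6d  0x50  0xfb ]

→ t0 |ba|50|de|fb|19|d0|6d|50|
→ t1 |50|ba|6d|50|d0|de|19|fb|
→ t2 |ba|ba|6d|fb|d0|de|19|50|
→ t3 |50|ba|ba|ba|6d|6d|50|fb|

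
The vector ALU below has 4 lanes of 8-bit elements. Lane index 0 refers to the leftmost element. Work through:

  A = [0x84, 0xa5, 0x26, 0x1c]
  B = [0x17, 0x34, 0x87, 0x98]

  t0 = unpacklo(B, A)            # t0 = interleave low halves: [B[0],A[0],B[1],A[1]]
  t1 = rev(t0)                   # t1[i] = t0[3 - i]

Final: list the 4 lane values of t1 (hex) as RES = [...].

t0 = [0x17, 0x84, 0x34, 0xa5]
t1 = [0xa5, 0x34, 0x84, 0x17]

RES = [ 0xa5  0x34  0x84  0x17 ]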